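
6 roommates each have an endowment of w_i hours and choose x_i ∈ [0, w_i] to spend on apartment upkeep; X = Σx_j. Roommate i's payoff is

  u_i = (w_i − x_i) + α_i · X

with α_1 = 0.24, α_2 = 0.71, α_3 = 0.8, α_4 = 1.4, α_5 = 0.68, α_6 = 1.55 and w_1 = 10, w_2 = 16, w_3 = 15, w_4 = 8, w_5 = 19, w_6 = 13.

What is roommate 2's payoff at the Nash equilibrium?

30.91

∂u_i/∂x_i = α_i − 1, so roommate i contributes w_i if α_i > 1, else 0.
α_i > 1 for i ∈ {4, 6}; NE contributions (0, 0, 0, 8, 0, 13), X = 21.
u_2 = (16 − 0) + 0.71·21 = 30.91.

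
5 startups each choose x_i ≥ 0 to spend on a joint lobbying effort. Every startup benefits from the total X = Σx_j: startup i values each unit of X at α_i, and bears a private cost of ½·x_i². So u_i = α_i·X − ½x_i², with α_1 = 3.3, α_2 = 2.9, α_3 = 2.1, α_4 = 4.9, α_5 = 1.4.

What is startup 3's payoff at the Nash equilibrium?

Startup i's FOC: ∂u_i/∂x_i = α_i − x_i = 0, so x_i* = α_i.
NE contributions = (3.3, 2.9, 2.1, 4.9, 1.4); X = 14.6.
u_3 = α_3·X − ½·(x_3)² = 2.1·14.6 − ½·2.1² = 28.455.

28.455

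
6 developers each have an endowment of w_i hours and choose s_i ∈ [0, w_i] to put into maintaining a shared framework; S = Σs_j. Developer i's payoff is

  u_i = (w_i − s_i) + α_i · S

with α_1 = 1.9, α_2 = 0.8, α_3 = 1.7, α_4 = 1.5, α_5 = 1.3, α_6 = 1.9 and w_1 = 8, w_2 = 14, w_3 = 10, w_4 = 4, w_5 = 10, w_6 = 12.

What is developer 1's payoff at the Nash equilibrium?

83.6

∂u_i/∂s_i = α_i − 1, so developer i contributes w_i if α_i > 1, else 0.
α_i > 1 for i ∈ {1, 3, 4, 5, 6}; NE contributions (8, 0, 10, 4, 10, 12), S = 44.
u_1 = (8 − 8) + 1.9·44 = 83.6.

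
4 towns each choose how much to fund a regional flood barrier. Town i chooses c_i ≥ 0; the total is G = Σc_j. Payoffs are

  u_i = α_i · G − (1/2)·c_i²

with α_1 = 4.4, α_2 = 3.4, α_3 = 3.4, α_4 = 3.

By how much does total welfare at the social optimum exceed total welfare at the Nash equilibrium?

227.38

Town i's FOC: ∂u_i/∂c_i = α_i − c_i = 0, so c_i* = α_i.
NE contributions = (4.4, 3.4, 3.4, 3); G = 14.2.
W^NE = (Σα)·G − ½Σα_i² = 14.2² − ½·51.48 = 175.9.
Planner sets c_i = Σα_j = 14.2 for every i, so G^SO = 4·14.2 = 56.8.
W^SO = (Σα)·G^SO − ½·4·(Σα)² = (4/2)·14.2² = 403.28.
Deadweight loss = W^SO − W^NE = 227.38.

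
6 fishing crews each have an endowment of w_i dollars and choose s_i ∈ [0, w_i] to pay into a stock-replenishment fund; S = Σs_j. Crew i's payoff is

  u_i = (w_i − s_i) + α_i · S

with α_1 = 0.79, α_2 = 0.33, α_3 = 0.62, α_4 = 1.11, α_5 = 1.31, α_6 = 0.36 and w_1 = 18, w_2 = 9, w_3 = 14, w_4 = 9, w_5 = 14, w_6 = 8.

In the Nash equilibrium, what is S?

∂u_i/∂s_i = α_i − 1, so crew i contributes w_i if α_i > 1, else 0.
α_i > 1 for i ∈ {4, 5}; NE contributions (0, 0, 0, 9, 14, 0), S = 23.

23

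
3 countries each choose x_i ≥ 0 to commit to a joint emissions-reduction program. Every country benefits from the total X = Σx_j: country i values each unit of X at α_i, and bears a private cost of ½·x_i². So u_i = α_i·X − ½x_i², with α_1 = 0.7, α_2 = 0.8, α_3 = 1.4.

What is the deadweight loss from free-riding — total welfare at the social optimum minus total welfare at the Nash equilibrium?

Country i's FOC: ∂u_i/∂x_i = α_i − x_i = 0, so x_i* = α_i.
NE contributions = (0.7, 0.8, 1.4); X = 2.9.
W^NE = (Σα)·X − ½Σα_i² = 2.9² − ½·3.09 = 6.865.
Planner sets x_i = Σα_j = 2.9 for every i, so X^SO = 3·2.9 = 8.7.
W^SO = (Σα)·X^SO − ½·3·(Σα)² = (3/2)·2.9² = 12.615.
Deadweight loss = W^SO − W^NE = 5.75.

5.75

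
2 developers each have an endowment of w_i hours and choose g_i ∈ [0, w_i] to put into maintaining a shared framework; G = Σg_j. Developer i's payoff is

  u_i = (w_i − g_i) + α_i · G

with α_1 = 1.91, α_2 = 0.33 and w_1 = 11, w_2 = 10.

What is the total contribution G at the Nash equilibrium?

11

∂u_i/∂g_i = α_i − 1, so developer i contributes w_i if α_i > 1, else 0.
α_i > 1 for i ∈ {1}; NE contributions (11, 0), G = 11.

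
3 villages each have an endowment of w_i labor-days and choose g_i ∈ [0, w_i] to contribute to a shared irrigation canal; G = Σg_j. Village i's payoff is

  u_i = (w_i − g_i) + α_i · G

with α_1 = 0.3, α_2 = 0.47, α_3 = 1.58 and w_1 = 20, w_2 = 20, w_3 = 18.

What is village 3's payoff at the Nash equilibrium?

28.44

∂u_i/∂g_i = α_i − 1, so village i contributes w_i if α_i > 1, else 0.
α_i > 1 for i ∈ {3}; NE contributions (0, 0, 18), G = 18.
u_3 = (18 − 18) + 1.58·18 = 28.44.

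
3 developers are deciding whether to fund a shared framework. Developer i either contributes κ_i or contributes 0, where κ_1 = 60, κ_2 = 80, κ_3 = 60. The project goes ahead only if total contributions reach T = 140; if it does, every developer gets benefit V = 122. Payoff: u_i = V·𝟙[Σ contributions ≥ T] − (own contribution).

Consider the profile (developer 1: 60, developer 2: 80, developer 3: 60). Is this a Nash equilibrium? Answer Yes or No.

No

Total = 200 ≥ 140: provided.
Developer 1 (pledges 60, payoff 62): dropping to 0 → total 140, payoff 122. Profitable deviation.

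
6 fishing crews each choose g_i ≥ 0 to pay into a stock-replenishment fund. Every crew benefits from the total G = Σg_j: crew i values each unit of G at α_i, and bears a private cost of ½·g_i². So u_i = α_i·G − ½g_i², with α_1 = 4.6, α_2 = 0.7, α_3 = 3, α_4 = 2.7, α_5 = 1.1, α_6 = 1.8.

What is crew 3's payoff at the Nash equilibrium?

37.2

Crew i's FOC: ∂u_i/∂g_i = α_i − g_i = 0, so g_i* = α_i.
NE contributions = (4.6, 0.7, 3, 2.7, 1.1, 1.8); G = 13.9.
u_3 = α_3·G − ½·(g_3)² = 3·13.9 − ½·3² = 37.2.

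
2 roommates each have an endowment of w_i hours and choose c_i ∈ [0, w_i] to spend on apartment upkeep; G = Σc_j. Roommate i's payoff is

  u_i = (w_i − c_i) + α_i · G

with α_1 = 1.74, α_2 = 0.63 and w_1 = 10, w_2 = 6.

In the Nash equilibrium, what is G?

∂u_i/∂c_i = α_i − 1, so roommate i contributes w_i if α_i > 1, else 0.
α_i > 1 for i ∈ {1}; NE contributions (10, 0), G = 10.

10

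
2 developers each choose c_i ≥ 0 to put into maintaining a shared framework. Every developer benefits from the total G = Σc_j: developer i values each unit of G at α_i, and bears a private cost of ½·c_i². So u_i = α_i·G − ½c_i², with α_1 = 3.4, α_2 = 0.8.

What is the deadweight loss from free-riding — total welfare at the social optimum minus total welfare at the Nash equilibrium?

Developer i's FOC: ∂u_i/∂c_i = α_i − c_i = 0, so c_i* = α_i.
NE contributions = (3.4, 0.8); G = 4.2.
W^NE = (Σα)·G − ½Σα_i² = 4.2² − ½·12.2 = 11.54.
Planner sets c_i = Σα_j = 4.2 for every i, so G^SO = 2·4.2 = 8.4.
W^SO = (Σα)·G^SO − ½·2·(Σα)² = (2/2)·4.2² = 17.64.
Deadweight loss = W^SO − W^NE = 6.1.

6.1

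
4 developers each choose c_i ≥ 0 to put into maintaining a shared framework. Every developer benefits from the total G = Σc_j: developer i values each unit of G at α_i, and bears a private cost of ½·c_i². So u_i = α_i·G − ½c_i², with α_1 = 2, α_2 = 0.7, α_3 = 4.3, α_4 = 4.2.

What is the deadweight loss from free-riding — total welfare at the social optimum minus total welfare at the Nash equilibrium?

145.75

Developer i's FOC: ∂u_i/∂c_i = α_i − c_i = 0, so c_i* = α_i.
NE contributions = (2, 0.7, 4.3, 4.2); G = 11.2.
W^NE = (Σα)·G − ½Σα_i² = 11.2² − ½·40.62 = 105.13.
Planner sets c_i = Σα_j = 11.2 for every i, so G^SO = 4·11.2 = 44.8.
W^SO = (Σα)·G^SO − ½·4·(Σα)² = (4/2)·11.2² = 250.88.
Deadweight loss = W^SO − W^NE = 145.75.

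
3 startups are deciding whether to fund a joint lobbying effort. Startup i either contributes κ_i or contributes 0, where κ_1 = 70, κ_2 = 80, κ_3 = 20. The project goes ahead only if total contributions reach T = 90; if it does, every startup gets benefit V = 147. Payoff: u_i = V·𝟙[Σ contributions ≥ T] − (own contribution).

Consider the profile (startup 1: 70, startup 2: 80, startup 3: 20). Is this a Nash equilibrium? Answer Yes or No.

Total = 170 ≥ 90: provided.
Startup 1 (pledges 70, payoff 77): dropping to 0 → total 100, payoff 147. Profitable deviation.

No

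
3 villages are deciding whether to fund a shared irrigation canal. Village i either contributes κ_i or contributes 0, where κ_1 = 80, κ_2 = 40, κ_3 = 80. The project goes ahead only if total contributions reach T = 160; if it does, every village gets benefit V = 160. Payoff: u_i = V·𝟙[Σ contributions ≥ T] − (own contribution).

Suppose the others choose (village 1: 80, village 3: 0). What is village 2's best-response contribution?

0

Others' total = 80. Even contributing 40 gives 120 < 160: no benefit either way.
Best response: 0.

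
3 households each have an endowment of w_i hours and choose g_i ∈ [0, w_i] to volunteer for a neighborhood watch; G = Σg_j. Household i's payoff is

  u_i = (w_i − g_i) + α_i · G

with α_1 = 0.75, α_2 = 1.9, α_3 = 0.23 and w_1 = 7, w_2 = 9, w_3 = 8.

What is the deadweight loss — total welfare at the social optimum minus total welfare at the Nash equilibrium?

∂u_i/∂g_i = α_i − 1, so household i contributes w_i if α_i > 1, else 0.
α_i > 1 for i ∈ {2}; NE contributions (0, 9, 0), G = 9.
W^NE = Σw_i − G^NE + (Σα_i)·G^NE = 24 + 1.88·9 = 40.92.
Planner: ∂(Σu_j)/∂g_i = Σα_j − 1 = 1.88 > 0, so everyone contributes w_i; G^SO = 24, W^SO = 24 + 1.88·24 = 69.12.
Deadweight loss = 28.2.

28.2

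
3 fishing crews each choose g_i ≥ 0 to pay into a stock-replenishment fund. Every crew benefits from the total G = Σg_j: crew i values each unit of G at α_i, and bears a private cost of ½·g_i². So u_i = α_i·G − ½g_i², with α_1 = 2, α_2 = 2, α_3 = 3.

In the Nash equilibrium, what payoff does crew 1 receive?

12

Crew i's FOC: ∂u_i/∂g_i = α_i − g_i = 0, so g_i* = α_i.
NE contributions = (2, 2, 3); G = 7.
u_1 = α_1·G − ½·(g_1)² = 2·7 − ½·2² = 12.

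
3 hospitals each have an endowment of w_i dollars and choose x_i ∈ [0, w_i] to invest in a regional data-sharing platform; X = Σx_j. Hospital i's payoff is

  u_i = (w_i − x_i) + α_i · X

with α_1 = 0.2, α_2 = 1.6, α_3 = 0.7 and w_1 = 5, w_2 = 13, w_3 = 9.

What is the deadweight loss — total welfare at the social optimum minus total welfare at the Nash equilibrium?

∂u_i/∂x_i = α_i − 1, so hospital i contributes w_i if α_i > 1, else 0.
α_i > 1 for i ∈ {2}; NE contributions (0, 13, 0), X = 13.
W^NE = Σw_i − X^NE + (Σα_i)·X^NE = 27 + 1.5·13 = 46.5.
Planner: ∂(Σu_j)/∂x_i = Σα_j − 1 = 1.5 > 0, so everyone contributes w_i; X^SO = 27, W^SO = 27 + 1.5·27 = 67.5.
Deadweight loss = 21.

21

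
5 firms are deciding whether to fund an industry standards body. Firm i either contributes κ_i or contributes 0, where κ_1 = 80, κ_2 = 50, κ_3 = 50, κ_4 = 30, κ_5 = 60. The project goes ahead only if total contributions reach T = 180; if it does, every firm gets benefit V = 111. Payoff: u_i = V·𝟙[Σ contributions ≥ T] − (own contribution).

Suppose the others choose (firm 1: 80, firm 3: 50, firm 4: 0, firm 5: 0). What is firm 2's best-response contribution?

Others' total = 130. Contributing 50 brings total to 180 ≥ 180: gain V − κ_2 = 61.
Best response: 50.

50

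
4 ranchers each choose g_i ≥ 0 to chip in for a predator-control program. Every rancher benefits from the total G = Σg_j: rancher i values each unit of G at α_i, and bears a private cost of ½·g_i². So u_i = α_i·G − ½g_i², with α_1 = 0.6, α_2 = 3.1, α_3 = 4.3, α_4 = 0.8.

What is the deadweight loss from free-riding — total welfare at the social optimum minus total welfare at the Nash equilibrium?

Rancher i's FOC: ∂u_i/∂g_i = α_i − g_i = 0, so g_i* = α_i.
NE contributions = (0.6, 3.1, 4.3, 0.8); G = 8.8.
W^NE = (Σα)·G − ½Σα_i² = 8.8² − ½·29.1 = 62.89.
Planner sets g_i = Σα_j = 8.8 for every i, so G^SO = 4·8.8 = 35.2.
W^SO = (Σα)·G^SO − ½·4·(Σα)² = (4/2)·8.8² = 154.88.
Deadweight loss = W^SO − W^NE = 91.99.

91.99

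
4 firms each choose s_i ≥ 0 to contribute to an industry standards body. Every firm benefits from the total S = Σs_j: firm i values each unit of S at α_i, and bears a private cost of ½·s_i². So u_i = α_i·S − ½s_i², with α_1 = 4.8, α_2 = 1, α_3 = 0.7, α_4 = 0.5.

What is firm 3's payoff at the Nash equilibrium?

Firm i's FOC: ∂u_i/∂s_i = α_i − s_i = 0, so s_i* = α_i.
NE contributions = (4.8, 1, 0.7, 0.5); S = 7.
u_3 = α_3·S − ½·(s_3)² = 0.7·7 − ½·0.7² = 4.655.

4.655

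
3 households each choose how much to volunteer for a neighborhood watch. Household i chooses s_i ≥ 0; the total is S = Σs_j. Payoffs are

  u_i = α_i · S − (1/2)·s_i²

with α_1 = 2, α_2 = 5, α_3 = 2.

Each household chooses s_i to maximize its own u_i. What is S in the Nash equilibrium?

9

Household i's FOC: ∂u_i/∂s_i = α_i − s_i = 0, so s_i* = α_i.
NE contributions = (2, 5, 2); S = 9.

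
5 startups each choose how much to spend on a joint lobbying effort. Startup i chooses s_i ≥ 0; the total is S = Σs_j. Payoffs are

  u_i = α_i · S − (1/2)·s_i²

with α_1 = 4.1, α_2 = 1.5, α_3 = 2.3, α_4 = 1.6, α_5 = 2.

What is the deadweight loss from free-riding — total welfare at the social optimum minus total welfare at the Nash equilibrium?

213.83

Startup i's FOC: ∂u_i/∂s_i = α_i − s_i = 0, so s_i* = α_i.
NE contributions = (4.1, 1.5, 2.3, 1.6, 2); S = 11.5.
W^NE = (Σα)·S − ½Σα_i² = 11.5² − ½·30.91 = 116.795.
Planner sets s_i = Σα_j = 11.5 for every i, so S^SO = 5·11.5 = 57.5.
W^SO = (Σα)·S^SO − ½·5·(Σα)² = (5/2)·11.5² = 330.625.
Deadweight loss = W^SO − W^NE = 213.83.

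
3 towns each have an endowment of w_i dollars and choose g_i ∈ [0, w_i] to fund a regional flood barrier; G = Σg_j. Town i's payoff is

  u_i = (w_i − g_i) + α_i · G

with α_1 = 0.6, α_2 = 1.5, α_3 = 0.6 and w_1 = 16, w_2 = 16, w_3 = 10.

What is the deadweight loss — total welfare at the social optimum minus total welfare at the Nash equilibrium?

∂u_i/∂g_i = α_i − 1, so town i contributes w_i if α_i > 1, else 0.
α_i > 1 for i ∈ {2}; NE contributions (0, 16, 0), G = 16.
W^NE = Σw_i − G^NE + (Σα_i)·G^NE = 42 + 1.7·16 = 69.2.
Planner: ∂(Σu_j)/∂g_i = Σα_j − 1 = 1.7 > 0, so everyone contributes w_i; G^SO = 42, W^SO = 42 + 1.7·42 = 113.4.
Deadweight loss = 44.2.

44.2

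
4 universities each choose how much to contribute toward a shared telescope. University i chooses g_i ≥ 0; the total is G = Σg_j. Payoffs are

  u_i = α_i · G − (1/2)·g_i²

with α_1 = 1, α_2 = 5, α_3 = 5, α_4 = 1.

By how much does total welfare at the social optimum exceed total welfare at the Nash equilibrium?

University i's FOC: ∂u_i/∂g_i = α_i − g_i = 0, so g_i* = α_i.
NE contributions = (1, 5, 5, 1); G = 12.
W^NE = (Σα)·G − ½Σα_i² = 12² − ½·52 = 118.
Planner sets g_i = Σα_j = 12 for every i, so G^SO = 4·12 = 48.
W^SO = (Σα)·G^SO − ½·4·(Σα)² = (4/2)·12² = 288.
Deadweight loss = W^SO − W^NE = 170.

170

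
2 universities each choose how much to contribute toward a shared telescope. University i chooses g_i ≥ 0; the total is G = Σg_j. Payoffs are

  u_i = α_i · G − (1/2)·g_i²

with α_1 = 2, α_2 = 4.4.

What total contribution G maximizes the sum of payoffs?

12.8

Planner FOC: ∂(Σu_j)/∂g_i = (Σα_j) − g_i = 0, so g_i^SO = Σα_j = 6.4 for every i; G^SO = 12.8.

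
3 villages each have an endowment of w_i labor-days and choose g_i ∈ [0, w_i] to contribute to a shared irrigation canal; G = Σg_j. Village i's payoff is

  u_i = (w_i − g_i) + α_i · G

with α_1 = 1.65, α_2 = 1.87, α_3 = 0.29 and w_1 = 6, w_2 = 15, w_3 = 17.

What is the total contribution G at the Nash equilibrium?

21

∂u_i/∂g_i = α_i − 1, so village i contributes w_i if α_i > 1, else 0.
α_i > 1 for i ∈ {1, 2}; NE contributions (6, 15, 0), G = 21.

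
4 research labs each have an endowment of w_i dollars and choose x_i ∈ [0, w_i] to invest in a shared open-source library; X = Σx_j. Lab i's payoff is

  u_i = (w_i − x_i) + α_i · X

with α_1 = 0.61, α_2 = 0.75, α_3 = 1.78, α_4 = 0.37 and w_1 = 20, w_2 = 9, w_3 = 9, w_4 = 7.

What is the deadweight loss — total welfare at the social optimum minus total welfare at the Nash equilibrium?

90.36

∂u_i/∂x_i = α_i − 1, so lab i contributes w_i if α_i > 1, else 0.
α_i > 1 for i ∈ {3}; NE contributions (0, 0, 9, 0), X = 9.
W^NE = Σw_i − X^NE + (Σα_i)·X^NE = 45 + 2.51·9 = 67.59.
Planner: ∂(Σu_j)/∂x_i = Σα_j − 1 = 2.51 > 0, so everyone contributes w_i; X^SO = 45, W^SO = 45 + 2.51·45 = 157.95.
Deadweight loss = 90.36.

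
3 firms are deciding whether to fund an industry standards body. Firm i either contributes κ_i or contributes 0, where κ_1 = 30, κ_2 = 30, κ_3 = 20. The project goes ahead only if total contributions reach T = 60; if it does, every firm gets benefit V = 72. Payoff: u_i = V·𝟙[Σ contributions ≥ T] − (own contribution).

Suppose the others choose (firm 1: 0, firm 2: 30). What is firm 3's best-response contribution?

0

Others' total = 30. Even contributing 20 gives 50 < 60: no benefit either way.
Best response: 0.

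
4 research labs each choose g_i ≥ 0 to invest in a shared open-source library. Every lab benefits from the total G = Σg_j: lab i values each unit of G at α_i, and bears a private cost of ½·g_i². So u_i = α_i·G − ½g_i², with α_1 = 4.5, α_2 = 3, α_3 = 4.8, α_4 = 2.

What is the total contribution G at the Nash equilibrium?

14.3

Lab i's FOC: ∂u_i/∂g_i = α_i − g_i = 0, so g_i* = α_i.
NE contributions = (4.5, 3, 4.8, 2); G = 14.3.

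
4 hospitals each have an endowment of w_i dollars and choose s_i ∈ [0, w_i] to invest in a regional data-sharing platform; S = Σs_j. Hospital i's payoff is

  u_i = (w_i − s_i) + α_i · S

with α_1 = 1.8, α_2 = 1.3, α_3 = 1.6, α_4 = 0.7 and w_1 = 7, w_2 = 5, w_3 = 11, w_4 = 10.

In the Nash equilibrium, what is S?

23

∂u_i/∂s_i = α_i − 1, so hospital i contributes w_i if α_i > 1, else 0.
α_i > 1 for i ∈ {1, 2, 3}; NE contributions (7, 5, 11, 0), S = 23.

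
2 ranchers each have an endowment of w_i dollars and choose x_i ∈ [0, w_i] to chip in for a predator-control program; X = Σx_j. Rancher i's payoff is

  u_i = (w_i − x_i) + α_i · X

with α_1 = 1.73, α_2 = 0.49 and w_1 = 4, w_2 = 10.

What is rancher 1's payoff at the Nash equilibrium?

∂u_i/∂x_i = α_i − 1, so rancher i contributes w_i if α_i > 1, else 0.
α_i > 1 for i ∈ {1}; NE contributions (4, 0), X = 4.
u_1 = (4 − 4) + 1.73·4 = 6.92.

6.92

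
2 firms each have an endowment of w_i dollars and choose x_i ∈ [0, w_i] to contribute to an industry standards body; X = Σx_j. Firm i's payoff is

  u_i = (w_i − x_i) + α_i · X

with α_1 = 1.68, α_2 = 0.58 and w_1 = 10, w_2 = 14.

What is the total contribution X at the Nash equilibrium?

∂u_i/∂x_i = α_i − 1, so firm i contributes w_i if α_i > 1, else 0.
α_i > 1 for i ∈ {1}; NE contributions (10, 0), X = 10.

10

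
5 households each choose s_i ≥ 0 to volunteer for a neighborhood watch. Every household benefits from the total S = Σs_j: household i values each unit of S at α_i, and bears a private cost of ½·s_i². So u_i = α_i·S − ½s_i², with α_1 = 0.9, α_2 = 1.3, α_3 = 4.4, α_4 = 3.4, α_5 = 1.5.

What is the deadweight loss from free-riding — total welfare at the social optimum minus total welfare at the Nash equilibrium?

216.21

Household i's FOC: ∂u_i/∂s_i = α_i − s_i = 0, so s_i* = α_i.
NE contributions = (0.9, 1.3, 4.4, 3.4, 1.5); S = 11.5.
W^NE = (Σα)·S − ½Σα_i² = 11.5² − ½·35.67 = 114.415.
Planner sets s_i = Σα_j = 11.5 for every i, so S^SO = 5·11.5 = 57.5.
W^SO = (Σα)·S^SO − ½·5·(Σα)² = (5/2)·11.5² = 330.625.
Deadweight loss = W^SO − W^NE = 216.21.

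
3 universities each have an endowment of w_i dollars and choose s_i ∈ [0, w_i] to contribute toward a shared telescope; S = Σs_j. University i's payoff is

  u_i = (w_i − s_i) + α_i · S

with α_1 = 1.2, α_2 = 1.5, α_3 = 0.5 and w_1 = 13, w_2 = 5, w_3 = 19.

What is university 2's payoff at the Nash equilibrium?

∂u_i/∂s_i = α_i − 1, so university i contributes w_i if α_i > 1, else 0.
α_i > 1 for i ∈ {1, 2}; NE contributions (13, 5, 0), S = 18.
u_2 = (5 − 5) + 1.5·18 = 27.

27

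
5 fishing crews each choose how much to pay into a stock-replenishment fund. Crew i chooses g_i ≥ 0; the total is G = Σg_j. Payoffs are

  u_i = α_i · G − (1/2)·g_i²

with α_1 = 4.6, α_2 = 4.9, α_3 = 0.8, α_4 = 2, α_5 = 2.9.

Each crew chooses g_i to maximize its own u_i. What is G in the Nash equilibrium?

Crew i's FOC: ∂u_i/∂g_i = α_i − g_i = 0, so g_i* = α_i.
NE contributions = (4.6, 4.9, 0.8, 2, 2.9); G = 15.2.

15.2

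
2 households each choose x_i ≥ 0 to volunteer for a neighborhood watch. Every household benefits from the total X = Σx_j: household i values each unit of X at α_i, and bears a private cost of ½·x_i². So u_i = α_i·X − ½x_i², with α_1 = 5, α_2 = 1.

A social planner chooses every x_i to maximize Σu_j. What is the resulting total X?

12

Planner FOC: ∂(Σu_j)/∂x_i = (Σα_j) − x_i = 0, so x_i^SO = Σα_j = 6 for every i; X^SO = 12.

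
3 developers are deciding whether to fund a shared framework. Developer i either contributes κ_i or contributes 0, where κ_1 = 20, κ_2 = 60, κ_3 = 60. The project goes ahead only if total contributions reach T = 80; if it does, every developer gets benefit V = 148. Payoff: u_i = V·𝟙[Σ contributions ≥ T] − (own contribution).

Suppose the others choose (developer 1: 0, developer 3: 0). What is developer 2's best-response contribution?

Others' total = 0. Even contributing 60 gives 60 < 80: no benefit either way.
Best response: 0.

0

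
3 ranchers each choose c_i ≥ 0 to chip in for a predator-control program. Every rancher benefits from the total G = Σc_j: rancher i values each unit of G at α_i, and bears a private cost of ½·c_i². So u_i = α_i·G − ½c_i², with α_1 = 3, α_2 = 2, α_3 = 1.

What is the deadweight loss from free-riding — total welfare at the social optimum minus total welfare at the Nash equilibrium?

25

Rancher i's FOC: ∂u_i/∂c_i = α_i − c_i = 0, so c_i* = α_i.
NE contributions = (3, 2, 1); G = 6.
W^NE = (Σα)·G − ½Σα_i² = 6² − ½·14 = 29.
Planner sets c_i = Σα_j = 6 for every i, so G^SO = 3·6 = 18.
W^SO = (Σα)·G^SO − ½·3·(Σα)² = (3/2)·6² = 54.
Deadweight loss = W^SO − W^NE = 25.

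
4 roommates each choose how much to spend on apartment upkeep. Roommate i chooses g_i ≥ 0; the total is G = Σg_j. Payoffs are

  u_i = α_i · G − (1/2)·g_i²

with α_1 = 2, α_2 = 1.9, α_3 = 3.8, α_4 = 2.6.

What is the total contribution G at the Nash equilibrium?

10.3

Roommate i's FOC: ∂u_i/∂g_i = α_i − g_i = 0, so g_i* = α_i.
NE contributions = (2, 1.9, 3.8, 2.6); G = 10.3.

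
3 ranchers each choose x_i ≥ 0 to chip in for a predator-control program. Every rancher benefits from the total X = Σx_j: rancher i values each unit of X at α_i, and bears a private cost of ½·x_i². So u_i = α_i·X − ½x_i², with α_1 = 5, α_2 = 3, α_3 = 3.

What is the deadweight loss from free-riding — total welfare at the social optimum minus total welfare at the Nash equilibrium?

82

Rancher i's FOC: ∂u_i/∂x_i = α_i − x_i = 0, so x_i* = α_i.
NE contributions = (5, 3, 3); X = 11.
W^NE = (Σα)·X − ½Σα_i² = 11² − ½·43 = 99.5.
Planner sets x_i = Σα_j = 11 for every i, so X^SO = 3·11 = 33.
W^SO = (Σα)·X^SO − ½·3·(Σα)² = (3/2)·11² = 181.5.
Deadweight loss = W^SO − W^NE = 82.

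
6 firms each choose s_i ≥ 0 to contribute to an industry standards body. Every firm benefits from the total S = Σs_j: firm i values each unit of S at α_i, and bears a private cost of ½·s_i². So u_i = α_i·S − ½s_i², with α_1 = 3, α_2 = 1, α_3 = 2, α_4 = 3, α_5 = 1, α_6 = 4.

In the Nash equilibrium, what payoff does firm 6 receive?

Firm i's FOC: ∂u_i/∂s_i = α_i − s_i = 0, so s_i* = α_i.
NE contributions = (3, 1, 2, 3, 1, 4); S = 14.
u_6 = α_6·S − ½·(s_6)² = 4·14 − ½·4² = 48.

48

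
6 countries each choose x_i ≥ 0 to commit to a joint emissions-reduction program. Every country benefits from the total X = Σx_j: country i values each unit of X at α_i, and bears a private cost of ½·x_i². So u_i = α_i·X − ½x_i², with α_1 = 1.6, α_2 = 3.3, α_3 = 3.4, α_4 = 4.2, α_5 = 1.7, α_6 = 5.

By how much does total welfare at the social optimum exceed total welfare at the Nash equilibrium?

Country i's FOC: ∂u_i/∂x_i = α_i − x_i = 0, so x_i* = α_i.
NE contributions = (1.6, 3.3, 3.4, 4.2, 1.7, 5); X = 19.2.
W^NE = (Σα)·X − ½Σα_i² = 19.2² − ½·70.54 = 333.37.
Planner sets x_i = Σα_j = 19.2 for every i, so X^SO = 6·19.2 = 115.2.
W^SO = (Σα)·X^SO − ½·6·(Σα)² = (6/2)·19.2² = 1105.92.
Deadweight loss = W^SO − W^NE = 772.55.

772.55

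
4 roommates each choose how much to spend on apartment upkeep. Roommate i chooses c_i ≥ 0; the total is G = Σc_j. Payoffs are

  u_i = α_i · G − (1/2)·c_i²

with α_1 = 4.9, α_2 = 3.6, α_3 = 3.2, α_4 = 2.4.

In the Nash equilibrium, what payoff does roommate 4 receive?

30.96

Roommate i's FOC: ∂u_i/∂c_i = α_i − c_i = 0, so c_i* = α_i.
NE contributions = (4.9, 3.6, 3.2, 2.4); G = 14.1.
u_4 = α_4·G − ½·(c_4)² = 2.4·14.1 − ½·2.4² = 30.96.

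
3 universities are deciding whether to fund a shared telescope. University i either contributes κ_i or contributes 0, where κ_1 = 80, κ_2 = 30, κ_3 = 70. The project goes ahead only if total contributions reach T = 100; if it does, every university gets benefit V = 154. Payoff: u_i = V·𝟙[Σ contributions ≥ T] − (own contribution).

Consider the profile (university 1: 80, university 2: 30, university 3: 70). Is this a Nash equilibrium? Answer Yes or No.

Total = 180 ≥ 100: provided.
University 1 (pledges 80, payoff 74): dropping to 0 → total 100, payoff 154. Profitable deviation.

No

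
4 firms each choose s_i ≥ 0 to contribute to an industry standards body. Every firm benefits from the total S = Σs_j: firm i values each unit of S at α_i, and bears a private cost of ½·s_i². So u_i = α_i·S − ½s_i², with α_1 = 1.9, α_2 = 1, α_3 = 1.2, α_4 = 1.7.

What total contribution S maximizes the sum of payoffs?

23.2

Planner FOC: ∂(Σu_j)/∂s_i = (Σα_j) − s_i = 0, so s_i^SO = Σα_j = 5.8 for every i; S^SO = 23.2.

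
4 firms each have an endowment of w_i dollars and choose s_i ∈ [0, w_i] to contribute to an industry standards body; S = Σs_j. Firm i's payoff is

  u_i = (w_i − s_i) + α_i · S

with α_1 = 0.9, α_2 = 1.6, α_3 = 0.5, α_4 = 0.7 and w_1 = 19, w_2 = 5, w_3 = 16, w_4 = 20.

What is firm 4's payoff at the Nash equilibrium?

23.5

∂u_i/∂s_i = α_i − 1, so firm i contributes w_i if α_i > 1, else 0.
α_i > 1 for i ∈ {2}; NE contributions (0, 5, 0, 0), S = 5.
u_4 = (20 − 0) + 0.7·5 = 23.5.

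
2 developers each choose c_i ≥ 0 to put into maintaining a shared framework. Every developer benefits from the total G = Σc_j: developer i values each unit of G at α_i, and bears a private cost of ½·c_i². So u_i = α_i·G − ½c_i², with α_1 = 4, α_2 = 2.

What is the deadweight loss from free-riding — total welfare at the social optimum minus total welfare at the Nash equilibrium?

10

Developer i's FOC: ∂u_i/∂c_i = α_i − c_i = 0, so c_i* = α_i.
NE contributions = (4, 2); G = 6.
W^NE = (Σα)·G − ½Σα_i² = 6² − ½·20 = 26.
Planner sets c_i = Σα_j = 6 for every i, so G^SO = 2·6 = 12.
W^SO = (Σα)·G^SO − ½·2·(Σα)² = (2/2)·6² = 36.
Deadweight loss = W^SO − W^NE = 10.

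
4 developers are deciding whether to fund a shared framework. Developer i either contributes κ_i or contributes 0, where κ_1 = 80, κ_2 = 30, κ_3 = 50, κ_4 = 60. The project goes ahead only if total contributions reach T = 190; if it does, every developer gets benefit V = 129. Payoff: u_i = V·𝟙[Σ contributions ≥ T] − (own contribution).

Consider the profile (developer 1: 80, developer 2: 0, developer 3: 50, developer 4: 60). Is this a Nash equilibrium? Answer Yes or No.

Yes

Total = 190 ≥ 190: provided.
Developer 1 (pledges 80, payoff 49): dropping to 0 → total 110, payoff 0. No gain.
Developer 2 (pledges 0, payoff 129): pledging 30 → total 220, payoff 99. No gain.
Developer 3 (pledges 50, payoff 79): dropping to 0 → total 140, payoff 0. No gain.
Developer 4 (pledges 60, payoff 69): dropping to 0 → total 130, payoff 0. No gain.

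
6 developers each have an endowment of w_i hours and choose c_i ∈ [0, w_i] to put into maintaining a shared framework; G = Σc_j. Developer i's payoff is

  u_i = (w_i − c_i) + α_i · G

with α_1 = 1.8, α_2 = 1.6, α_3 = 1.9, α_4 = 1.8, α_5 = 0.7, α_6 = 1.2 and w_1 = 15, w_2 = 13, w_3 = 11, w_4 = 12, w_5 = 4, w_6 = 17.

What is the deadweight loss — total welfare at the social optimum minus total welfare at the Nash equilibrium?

∂u_i/∂c_i = α_i − 1, so developer i contributes w_i if α_i > 1, else 0.
α_i > 1 for i ∈ {1, 2, 3, 4, 6}; NE contributions (15, 13, 11, 12, 0, 17), G = 68.
W^NE = Σw_i − G^NE + (Σα_i)·G^NE = 72 + 8·68 = 616.
Planner: ∂(Σu_j)/∂c_i = Σα_j − 1 = 8 > 0, so everyone contributes w_i; G^SO = 72, W^SO = 72 + 8·72 = 648.
Deadweight loss = 32.

32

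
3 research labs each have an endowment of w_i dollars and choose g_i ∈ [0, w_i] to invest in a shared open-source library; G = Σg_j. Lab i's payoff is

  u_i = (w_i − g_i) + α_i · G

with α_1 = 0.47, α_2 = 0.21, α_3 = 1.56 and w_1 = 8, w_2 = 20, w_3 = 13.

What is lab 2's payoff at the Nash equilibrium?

∂u_i/∂g_i = α_i − 1, so lab i contributes w_i if α_i > 1, else 0.
α_i > 1 for i ∈ {3}; NE contributions (0, 0, 13), G = 13.
u_2 = (20 − 0) + 0.21·13 = 22.73.

22.73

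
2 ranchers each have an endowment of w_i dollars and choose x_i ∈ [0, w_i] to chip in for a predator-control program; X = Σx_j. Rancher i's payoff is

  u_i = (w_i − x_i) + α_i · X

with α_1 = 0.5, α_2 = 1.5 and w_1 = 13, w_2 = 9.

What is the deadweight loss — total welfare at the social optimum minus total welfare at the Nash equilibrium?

∂u_i/∂x_i = α_i − 1, so rancher i contributes w_i if α_i > 1, else 0.
α_i > 1 for i ∈ {2}; NE contributions (0, 9), X = 9.
W^NE = Σw_i − X^NE + (Σα_i)·X^NE = 22 + 1·9 = 31.
Planner: ∂(Σu_j)/∂x_i = Σα_j − 1 = 1 > 0, so everyone contributes w_i; X^SO = 22, W^SO = 22 + 1·22 = 44.
Deadweight loss = 13.

13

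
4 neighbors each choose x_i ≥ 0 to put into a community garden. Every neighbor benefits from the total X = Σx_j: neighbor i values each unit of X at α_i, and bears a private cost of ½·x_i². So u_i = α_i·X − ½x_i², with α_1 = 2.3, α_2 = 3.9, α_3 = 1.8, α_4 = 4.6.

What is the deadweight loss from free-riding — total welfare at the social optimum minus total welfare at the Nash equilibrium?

181.21

Neighbor i's FOC: ∂u_i/∂x_i = α_i − x_i = 0, so x_i* = α_i.
NE contributions = (2.3, 3.9, 1.8, 4.6); X = 12.6.
W^NE = (Σα)·X − ½Σα_i² = 12.6² − ½·44.9 = 136.31.
Planner sets x_i = Σα_j = 12.6 for every i, so X^SO = 4·12.6 = 50.4.
W^SO = (Σα)·X^SO − ½·4·(Σα)² = (4/2)·12.6² = 317.52.
Deadweight loss = W^SO − W^NE = 181.21.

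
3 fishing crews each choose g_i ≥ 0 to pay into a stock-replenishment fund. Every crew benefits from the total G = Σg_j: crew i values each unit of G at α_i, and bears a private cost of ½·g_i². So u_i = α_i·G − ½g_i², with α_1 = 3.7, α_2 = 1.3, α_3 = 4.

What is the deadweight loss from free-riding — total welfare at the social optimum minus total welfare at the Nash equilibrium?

Crew i's FOC: ∂u_i/∂g_i = α_i − g_i = 0, so g_i* = α_i.
NE contributions = (3.7, 1.3, 4); G = 9.
W^NE = (Σα)·G − ½Σα_i² = 9² − ½·31.38 = 65.31.
Planner sets g_i = Σα_j = 9 for every i, so G^SO = 3·9 = 27.
W^SO = (Σα)·G^SO − ½·3·(Σα)² = (3/2)·9² = 121.5.
Deadweight loss = W^SO − W^NE = 56.19.

56.19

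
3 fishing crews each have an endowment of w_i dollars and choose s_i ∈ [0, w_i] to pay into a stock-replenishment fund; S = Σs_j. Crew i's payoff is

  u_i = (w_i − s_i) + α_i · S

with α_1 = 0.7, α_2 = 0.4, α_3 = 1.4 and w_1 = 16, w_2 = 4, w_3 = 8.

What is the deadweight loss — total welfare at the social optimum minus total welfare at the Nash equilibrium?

30

∂u_i/∂s_i = α_i − 1, so crew i contributes w_i if α_i > 1, else 0.
α_i > 1 for i ∈ {3}; NE contributions (0, 0, 8), S = 8.
W^NE = Σw_i − S^NE + (Σα_i)·S^NE = 28 + 1.5·8 = 40.
Planner: ∂(Σu_j)/∂s_i = Σα_j − 1 = 1.5 > 0, so everyone contributes w_i; S^SO = 28, W^SO = 28 + 1.5·28 = 70.
Deadweight loss = 30.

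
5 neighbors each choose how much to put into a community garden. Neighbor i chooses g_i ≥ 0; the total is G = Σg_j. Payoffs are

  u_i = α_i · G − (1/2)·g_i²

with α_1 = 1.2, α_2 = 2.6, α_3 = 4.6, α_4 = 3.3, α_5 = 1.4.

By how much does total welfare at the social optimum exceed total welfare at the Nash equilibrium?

Neighbor i's FOC: ∂u_i/∂g_i = α_i − g_i = 0, so g_i* = α_i.
NE contributions = (1.2, 2.6, 4.6, 3.3, 1.4); G = 13.1.
W^NE = (Σα)·G − ½Σα_i² = 13.1² − ½·42.21 = 150.505.
Planner sets g_i = Σα_j = 13.1 for every i, so G^SO = 5·13.1 = 65.5.
W^SO = (Σα)·G^SO − ½·5·(Σα)² = (5/2)·13.1² = 429.025.
Deadweight loss = W^SO − W^NE = 278.52.

278.52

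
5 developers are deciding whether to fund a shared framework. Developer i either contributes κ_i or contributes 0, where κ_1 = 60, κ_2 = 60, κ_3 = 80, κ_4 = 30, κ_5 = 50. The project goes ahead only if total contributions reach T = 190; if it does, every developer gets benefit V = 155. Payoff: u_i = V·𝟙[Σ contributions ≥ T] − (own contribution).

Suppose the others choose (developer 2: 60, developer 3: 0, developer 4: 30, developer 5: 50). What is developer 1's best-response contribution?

60

Others' total = 140. Contributing 60 brings total to 200 ≥ 190: gain V − κ_1 = 95.
Best response: 60.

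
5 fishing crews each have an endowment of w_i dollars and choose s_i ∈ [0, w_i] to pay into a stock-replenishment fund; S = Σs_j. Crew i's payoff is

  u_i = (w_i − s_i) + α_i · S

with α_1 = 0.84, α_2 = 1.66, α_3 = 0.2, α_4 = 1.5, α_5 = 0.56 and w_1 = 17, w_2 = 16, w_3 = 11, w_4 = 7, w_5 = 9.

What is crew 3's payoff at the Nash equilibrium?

∂u_i/∂s_i = α_i − 1, so crew i contributes w_i if α_i > 1, else 0.
α_i > 1 for i ∈ {2, 4}; NE contributions (0, 16, 0, 7, 0), S = 23.
u_3 = (11 − 0) + 0.2·23 = 15.6.

15.6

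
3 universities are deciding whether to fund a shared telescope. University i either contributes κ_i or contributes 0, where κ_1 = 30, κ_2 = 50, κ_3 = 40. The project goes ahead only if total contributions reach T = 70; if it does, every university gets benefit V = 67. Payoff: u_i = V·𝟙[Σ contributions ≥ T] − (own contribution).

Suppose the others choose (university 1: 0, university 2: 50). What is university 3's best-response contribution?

Others' total = 50. Contributing 40 brings total to 90 ≥ 70: gain V − κ_3 = 27.
Best response: 40.

40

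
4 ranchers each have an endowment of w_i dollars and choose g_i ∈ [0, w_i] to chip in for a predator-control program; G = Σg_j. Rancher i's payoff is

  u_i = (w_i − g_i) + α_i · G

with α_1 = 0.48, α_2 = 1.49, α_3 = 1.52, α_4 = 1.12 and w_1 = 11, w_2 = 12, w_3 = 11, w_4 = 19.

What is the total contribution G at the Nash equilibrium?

∂u_i/∂g_i = α_i − 1, so rancher i contributes w_i if α_i > 1, else 0.
α_i > 1 for i ∈ {2, 3, 4}; NE contributions (0, 12, 11, 19), G = 42.

42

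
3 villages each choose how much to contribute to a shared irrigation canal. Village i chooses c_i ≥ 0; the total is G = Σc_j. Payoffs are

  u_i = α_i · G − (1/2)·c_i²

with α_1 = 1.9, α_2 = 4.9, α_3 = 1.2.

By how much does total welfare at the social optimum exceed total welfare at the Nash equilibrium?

Village i's FOC: ∂u_i/∂c_i = α_i − c_i = 0, so c_i* = α_i.
NE contributions = (1.9, 4.9, 1.2); G = 8.
W^NE = (Σα)·G − ½Σα_i² = 8² − ½·29.06 = 49.47.
Planner sets c_i = Σα_j = 8 for every i, so G^SO = 3·8 = 24.
W^SO = (Σα)·G^SO − ½·3·(Σα)² = (3/2)·8² = 96.
Deadweight loss = W^SO − W^NE = 46.53.

46.53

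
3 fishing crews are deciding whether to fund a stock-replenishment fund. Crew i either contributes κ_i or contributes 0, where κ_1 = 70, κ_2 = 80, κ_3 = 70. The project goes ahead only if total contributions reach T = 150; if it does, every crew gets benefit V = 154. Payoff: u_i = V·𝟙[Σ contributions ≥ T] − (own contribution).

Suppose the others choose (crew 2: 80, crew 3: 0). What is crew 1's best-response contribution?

70

Others' total = 80. Contributing 70 brings total to 150 ≥ 150: gain V − κ_1 = 84.
Best response: 70.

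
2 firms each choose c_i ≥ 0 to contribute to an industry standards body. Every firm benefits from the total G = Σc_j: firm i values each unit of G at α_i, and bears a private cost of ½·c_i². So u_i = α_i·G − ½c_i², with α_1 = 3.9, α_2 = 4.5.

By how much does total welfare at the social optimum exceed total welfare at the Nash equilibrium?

Firm i's FOC: ∂u_i/∂c_i = α_i − c_i = 0, so c_i* = α_i.
NE contributions = (3.9, 4.5); G = 8.4.
W^NE = (Σα)·G − ½Σα_i² = 8.4² − ½·35.46 = 52.83.
Planner sets c_i = Σα_j = 8.4 for every i, so G^SO = 2·8.4 = 16.8.
W^SO = (Σα)·G^SO − ½·2·(Σα)² = (2/2)·8.4² = 70.56.
Deadweight loss = W^SO − W^NE = 17.73.

17.73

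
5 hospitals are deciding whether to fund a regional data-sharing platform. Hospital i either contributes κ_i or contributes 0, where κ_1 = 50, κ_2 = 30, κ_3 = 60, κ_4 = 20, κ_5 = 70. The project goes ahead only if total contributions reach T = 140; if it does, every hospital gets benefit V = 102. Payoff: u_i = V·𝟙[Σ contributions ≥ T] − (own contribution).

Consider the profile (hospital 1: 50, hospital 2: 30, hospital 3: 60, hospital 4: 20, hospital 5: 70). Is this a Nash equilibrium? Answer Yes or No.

No

Total = 230 ≥ 140: provided.
Hospital 1 (pledges 50, payoff 52): dropping to 0 → total 180, payoff 102. Profitable deviation.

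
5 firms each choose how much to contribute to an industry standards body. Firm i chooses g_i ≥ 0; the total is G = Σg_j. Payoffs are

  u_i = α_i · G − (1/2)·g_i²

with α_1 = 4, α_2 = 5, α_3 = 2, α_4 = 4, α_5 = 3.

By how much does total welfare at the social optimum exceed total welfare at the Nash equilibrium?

Firm i's FOC: ∂u_i/∂g_i = α_i − g_i = 0, so g_i* = α_i.
NE contributions = (4, 5, 2, 4, 3); G = 18.
W^NE = (Σα)·G − ½Σα_i² = 18² − ½·70 = 289.
Planner sets g_i = Σα_j = 18 for every i, so G^SO = 5·18 = 90.
W^SO = (Σα)·G^SO − ½·5·(Σα)² = (5/2)·18² = 810.
Deadweight loss = W^SO − W^NE = 521.

521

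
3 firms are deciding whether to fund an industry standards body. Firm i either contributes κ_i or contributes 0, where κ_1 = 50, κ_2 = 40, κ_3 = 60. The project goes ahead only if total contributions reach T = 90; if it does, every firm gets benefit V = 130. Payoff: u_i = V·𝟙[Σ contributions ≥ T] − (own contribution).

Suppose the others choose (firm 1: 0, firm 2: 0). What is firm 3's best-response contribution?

0

Others' total = 0. Even contributing 60 gives 60 < 90: no benefit either way.
Best response: 0.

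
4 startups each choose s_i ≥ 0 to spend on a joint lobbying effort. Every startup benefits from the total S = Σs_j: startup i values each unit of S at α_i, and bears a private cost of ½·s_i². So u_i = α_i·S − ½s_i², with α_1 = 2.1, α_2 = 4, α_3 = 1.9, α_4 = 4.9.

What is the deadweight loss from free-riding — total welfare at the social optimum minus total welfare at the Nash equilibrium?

190.425

Startup i's FOC: ∂u_i/∂s_i = α_i − s_i = 0, so s_i* = α_i.
NE contributions = (2.1, 4, 1.9, 4.9); S = 12.9.
W^NE = (Σα)·S − ½Σα_i² = 12.9² − ½·48.03 = 142.395.
Planner sets s_i = Σα_j = 12.9 for every i, so S^SO = 4·12.9 = 51.6.
W^SO = (Σα)·S^SO − ½·4·(Σα)² = (4/2)·12.9² = 332.82.
Deadweight loss = W^SO − W^NE = 190.425.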